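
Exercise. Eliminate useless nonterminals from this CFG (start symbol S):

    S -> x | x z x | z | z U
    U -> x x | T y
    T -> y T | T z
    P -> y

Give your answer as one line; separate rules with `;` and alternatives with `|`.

Generating nonterminals: {P, S, U}.
Reachable from S after that: {S, U}.
Removed useless symbols: {P, T} and every production mentioning them.

S -> x | x z x | z | z U; U -> x x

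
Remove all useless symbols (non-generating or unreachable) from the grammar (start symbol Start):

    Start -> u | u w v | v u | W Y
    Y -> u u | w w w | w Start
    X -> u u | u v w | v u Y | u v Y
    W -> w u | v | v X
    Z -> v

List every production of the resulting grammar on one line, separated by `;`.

Generating nonterminals: {Start, W, X, Y, Z}.
Reachable from Start after that: {Start, W, X, Y}.
Removed useless symbols: {Z} and every production mentioning them.

Start -> u | u w v | v u | W Y; Y -> u u | w w w | w Start; X -> u u | u v w | v u Y | u v Y; W -> w u | v | v X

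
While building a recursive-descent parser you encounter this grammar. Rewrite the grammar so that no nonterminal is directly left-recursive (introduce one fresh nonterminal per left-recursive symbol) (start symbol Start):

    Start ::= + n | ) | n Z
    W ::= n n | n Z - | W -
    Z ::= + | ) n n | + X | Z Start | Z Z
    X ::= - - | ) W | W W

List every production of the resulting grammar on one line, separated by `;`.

Start ::= + n | ) | n Z; W ::= n n W1 | n Z - W1; Z ::= + Z1 | ) n n Z1 | + X Z1; X ::= - - | ) W | W W; W1 ::= - W1 | eps; Z1 ::= Start Z1 | Z Z1 | eps

Directly left-recursive nonterminals: W, Z.
For W: α = {-}, β = {n n, n Z -}. Rewrite as W → β W1 and W1 → α W1 | ε.
For Z: α = {Start, Z}, β = {+, ) n n, + X}. Rewrite as Z → β Z1 and Z1 → α Z1 | ε.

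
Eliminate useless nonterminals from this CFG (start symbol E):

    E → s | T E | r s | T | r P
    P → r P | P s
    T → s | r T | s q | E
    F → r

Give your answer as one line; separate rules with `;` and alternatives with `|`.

Generating nonterminals: {E, F, T}.
Reachable from E after that: {E, T}.
Removed useless symbols: {F, P} and every production mentioning them.

E → s | T E | r s | T; T → s | r T | s q | E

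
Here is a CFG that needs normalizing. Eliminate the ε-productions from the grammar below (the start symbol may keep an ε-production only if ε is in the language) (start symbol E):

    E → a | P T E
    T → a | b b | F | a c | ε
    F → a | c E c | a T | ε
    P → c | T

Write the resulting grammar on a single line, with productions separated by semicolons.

E → a | P T E | P E | T E; T → a | b b | F | a c; F → a | c E c | a T; P → c | T

Nullable nonterminals: {F, P, T}.
ε ∉ L(G), so no ε-production is kept.
Expand every rule over subsets of its nullable positions: E → P T E gives P T E | P E | T E.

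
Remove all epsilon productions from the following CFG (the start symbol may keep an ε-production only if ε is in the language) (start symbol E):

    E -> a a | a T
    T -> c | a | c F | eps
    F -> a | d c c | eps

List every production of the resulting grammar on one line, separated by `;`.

E -> a a | a T | a; T -> c | a | c F; F -> a | d c c

Nullable set = {F, T}.
ε ∉ L(G), so no ε-production is kept.
Add the nullable-subset variants: E → a T gives a T | a.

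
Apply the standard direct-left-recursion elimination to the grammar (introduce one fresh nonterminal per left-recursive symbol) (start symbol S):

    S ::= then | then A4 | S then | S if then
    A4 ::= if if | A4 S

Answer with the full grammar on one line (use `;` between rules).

S, A4 are directly left-recursive.
For S: α = {then, if then}, β = {then, then A4}. Rewrite as S → β S' and S' → α S' | ε.
For A4: α = {S}, β = {if if}. Rewrite as A4 → β A4' and A4' → α A4' | ε.

S ::= then S' | then A4 S'; A4 ::= if if A4'; S' ::= then S' | if then S' | ε; A4' ::= S A4' | ε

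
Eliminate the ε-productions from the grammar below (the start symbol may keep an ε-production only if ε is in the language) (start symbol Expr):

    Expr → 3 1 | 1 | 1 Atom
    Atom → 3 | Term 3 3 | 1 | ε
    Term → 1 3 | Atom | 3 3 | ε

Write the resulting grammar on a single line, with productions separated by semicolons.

Expr → 3 1 | 1 | 1 Atom; Atom → 3 | Term 3 3 | 3 3 | 1; Term → 1 3 | Atom | 3 3

Nullable set = {Atom, Term}.
ε ∉ L(G), so no ε-production is kept.
Expand every rule over subsets of its nullable positions: Atom → Term 3 3 gives Term 3 3 | 3 3.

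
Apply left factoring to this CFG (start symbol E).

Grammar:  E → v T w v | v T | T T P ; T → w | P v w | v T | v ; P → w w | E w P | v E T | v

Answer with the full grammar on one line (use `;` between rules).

E has alternatives sharing prefix 'v T': factor to E → v T E' with E' → w v | ε.
T has alternatives sharing prefix 'v': factor to T → v T' with T' → T | ε.
P has alternatives sharing prefix 'v': factor to P → v P' with P' → E T | ε.

E → T T P | v T E'; T → w | P v w | v T'; P → w w | E w P | v P'; E' → w v | ε; T' → T | ε; P' → E T | ε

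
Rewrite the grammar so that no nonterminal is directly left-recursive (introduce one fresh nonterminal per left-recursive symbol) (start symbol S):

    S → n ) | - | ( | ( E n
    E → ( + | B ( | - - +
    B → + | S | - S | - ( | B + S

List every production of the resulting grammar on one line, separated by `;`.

S → n ) | - | ( | ( E n; E → ( + | B ( | - - +; B → + B' | S B' | - S B' | - ( B'; B' → + S B' | ε

Left recursion appears on B.
For B: α = {+ S}, β = {+, S, - S, - (}. Rewrite as B → β B' and B' → α B' | ε.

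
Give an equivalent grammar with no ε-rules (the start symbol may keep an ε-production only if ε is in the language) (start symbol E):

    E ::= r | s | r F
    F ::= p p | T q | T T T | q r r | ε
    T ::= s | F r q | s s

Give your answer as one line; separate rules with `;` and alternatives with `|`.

E ::= r | s | r F; F ::= p p | T q | T T T | q r r; T ::= s | F r q | r q | s s

The nullable symbols are {F}.
ε ∉ L(G), so no ε-production is kept.
Add the nullable-subset variants: T → F r q gives F r q | r q.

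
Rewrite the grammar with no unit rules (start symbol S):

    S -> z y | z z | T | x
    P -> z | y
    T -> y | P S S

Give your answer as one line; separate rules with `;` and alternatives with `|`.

S -> z y | z z | x | y | P S S; P -> z | y; T -> y | P S S

Unit pairs: S ⇒* {T}.
For each unit pair (A, B), copy every non-unit production of B to A, then drop all unit productions.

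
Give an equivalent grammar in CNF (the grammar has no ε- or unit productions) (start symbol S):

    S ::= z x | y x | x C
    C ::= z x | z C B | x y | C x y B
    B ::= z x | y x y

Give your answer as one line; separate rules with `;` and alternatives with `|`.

Introduce a nonterminal for each terminal appearing in a rule of length ≥ 2: X1 → z, X2 → x, X3 → y.
Binarize each right-hand side of length ≥ 3 by chaining fresh nonterminals (Y1, Y2, …): affected rules were C → X1 C B; C → C X2 X3 B; B → X3 X2 X3.

S ::= X1 X2 | X3 X2 | X2 C; C ::= X1 X2 | X1 Y1 | X2 X3 | C Y2; B ::= X1 X2 | X3 Y4; X1 ::= z; X2 ::= x; X3 ::= y; Y1 ::= C B; Y2 ::= X2 Y3; Y3 ::= X3 B; Y4 ::= X2 X3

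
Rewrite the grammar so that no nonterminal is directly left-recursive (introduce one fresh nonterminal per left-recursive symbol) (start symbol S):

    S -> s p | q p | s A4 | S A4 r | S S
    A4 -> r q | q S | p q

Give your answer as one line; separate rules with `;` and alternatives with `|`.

S -> s p S' | q p S' | s A4 S'; A4 -> r q | q S | p q; S' -> A4 r S' | S S' | ε

Directly left-recursive nonterminal: S.
For S: α = {A4 r, S}, β = {s p, q p, s A4}. Rewrite as S → β S' and S' → α S' | ε.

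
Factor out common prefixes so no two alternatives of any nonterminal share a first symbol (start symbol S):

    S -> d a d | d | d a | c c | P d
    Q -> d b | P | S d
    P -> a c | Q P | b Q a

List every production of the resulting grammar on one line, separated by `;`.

S -> c c | P d | d S'; Q -> d b | P | S d; P -> a c | Q P | b Q a; S' -> ε | a S''; S'' -> d | ε

S has alternatives sharing prefix 'd': factor to S → d S' with S' → a d | ε | a.
S' has alternatives sharing prefix 'a': factor to S' → a S'' with S'' → d | ε.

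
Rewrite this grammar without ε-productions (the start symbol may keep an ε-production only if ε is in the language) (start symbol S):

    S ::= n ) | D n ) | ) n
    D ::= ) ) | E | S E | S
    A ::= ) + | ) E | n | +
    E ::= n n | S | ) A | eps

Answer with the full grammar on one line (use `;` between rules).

The nullable symbols are {D, E}.
ε ∉ L(G), so no ε-production is kept.
For each production, add variants omitting each subset of nullable occurrences: D → S E gives S E | S. A → ) E gives ) E | ).

S ::= n ) | D n ) | ) n; D ::= ) ) | E | S E | S; A ::= ) + | ) E | ) | n | +; E ::= n n | S | ) A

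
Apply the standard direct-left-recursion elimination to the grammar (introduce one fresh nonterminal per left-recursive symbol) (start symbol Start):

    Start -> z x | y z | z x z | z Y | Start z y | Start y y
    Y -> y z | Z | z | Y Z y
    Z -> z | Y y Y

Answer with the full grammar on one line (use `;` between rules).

Start, Y are directly left-recursive.
For Start: α = {z y, y y}, β = {z x, y z, z x z, z Y}. Rewrite as Start → β Start1 and Start1 → α Start1 | ε.
For Y: α = {Z y}, β = {y z, Z, z}. Rewrite as Y → β Y1 and Y1 → α Y1 | ε.

Start -> z x Start1 | y z Start1 | z x z Start1 | z Y Start1; Y -> y z Y1 | Z Y1 | z Y1; Z -> z | Y y Y; Start1 -> z y Start1 | y y Start1 | eps; Y1 -> Z y Y1 | eps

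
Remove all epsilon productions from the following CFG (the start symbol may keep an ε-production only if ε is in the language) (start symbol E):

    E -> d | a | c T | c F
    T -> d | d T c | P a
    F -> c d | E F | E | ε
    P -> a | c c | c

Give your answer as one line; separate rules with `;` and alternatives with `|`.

Nullable nonterminals: {F}.
ε ∉ L(G), so no ε-production is kept.
Expand every rule over subsets of its nullable positions: E → c F gives c F | c. F → E F gives E F | E.

E -> d | a | c T | c F | c; T -> d | d T c | P a; F -> c d | E F | E; P -> a | c c | c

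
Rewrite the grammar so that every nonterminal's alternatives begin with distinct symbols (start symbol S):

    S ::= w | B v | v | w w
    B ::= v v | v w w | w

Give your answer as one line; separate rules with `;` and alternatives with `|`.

S has alternatives sharing prefix 'w': factor to S → w S' with S' → ε | w.
B has alternatives sharing prefix 'v': factor to B → v B' with B' → v | w w.

S ::= B v | v | w S'; B ::= w | v B'; S' ::= ε | w; B' ::= v | w w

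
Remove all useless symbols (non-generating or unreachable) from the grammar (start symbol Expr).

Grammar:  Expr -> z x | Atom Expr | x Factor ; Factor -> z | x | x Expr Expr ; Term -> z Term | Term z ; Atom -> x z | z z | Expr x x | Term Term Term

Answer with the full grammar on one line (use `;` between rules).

Expr -> z x | Atom Expr | x Factor; Factor -> z | x | x Expr Expr; Atom -> x z | z z | Expr x x

Generating nonterminals: {Atom, Expr, Factor}.
Reachable from Expr after that: {Atom, Expr, Factor}.
Removed useless symbols: {Term} and every production mentioning them.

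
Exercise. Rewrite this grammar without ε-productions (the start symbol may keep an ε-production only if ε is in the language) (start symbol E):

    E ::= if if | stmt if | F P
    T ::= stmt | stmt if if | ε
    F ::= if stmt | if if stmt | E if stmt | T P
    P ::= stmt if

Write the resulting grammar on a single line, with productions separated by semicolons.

E ::= if if | stmt if | F P; T ::= stmt | stmt if if; F ::= if stmt | if if stmt | E if stmt | T P | P; P ::= stmt if

Nullable set = {T}.
ε ∉ L(G), so no ε-production is kept.
For each production, add variants omitting each subset of nullable occurrences: F → T P gives T P | P.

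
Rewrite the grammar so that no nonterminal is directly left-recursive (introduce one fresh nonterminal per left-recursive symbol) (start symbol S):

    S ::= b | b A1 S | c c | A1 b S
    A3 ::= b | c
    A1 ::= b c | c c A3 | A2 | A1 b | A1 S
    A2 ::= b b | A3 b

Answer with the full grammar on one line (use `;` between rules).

Left recursion appears on A1.
For A1: α = {b, S}, β = {b c, c c A3, A2}. Rewrite as A1 → β A1' and A1' → α A1' | ε.

S ::= b | b A1 S | c c | A1 b S; A3 ::= b | c; A1 ::= b c A1' | c c A3 A1' | A2 A1'; A2 ::= b b | A3 b; A1' ::= b A1' | S A1' | ε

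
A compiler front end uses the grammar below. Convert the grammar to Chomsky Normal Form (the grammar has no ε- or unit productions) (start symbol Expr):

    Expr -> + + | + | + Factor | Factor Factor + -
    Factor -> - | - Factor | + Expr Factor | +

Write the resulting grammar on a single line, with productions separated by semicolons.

Introduce a nonterminal for each terminal appearing in a rule of length ≥ 2: X1 → +, X2 → -.
Binarize each right-hand side of length ≥ 3 by chaining fresh nonterminals (Y1, Y2, …): affected rules were Expr → Factor Factor X1 X2; Factor → X1 Expr Factor.

Expr -> X1 X1 | + | X1 Factor | Factor Y1; Factor -> - | X2 Factor | X1 Y3 | +; X1 -> +; X2 -> -; Y1 -> Factor Y2; Y2 -> X1 X2; Y3 -> Expr Factor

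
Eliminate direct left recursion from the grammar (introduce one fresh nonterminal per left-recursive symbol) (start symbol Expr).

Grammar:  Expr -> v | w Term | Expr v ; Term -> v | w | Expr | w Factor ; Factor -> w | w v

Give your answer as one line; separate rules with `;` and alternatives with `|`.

Expr -> v Expr1 | w Term Expr1; Term -> v | w | Expr | w Factor; Factor -> w | w v; Expr1 -> v Expr1 | ε

Expr is directly left-recursive.
For Expr: α = {v}, β = {v, w Term}. Rewrite as Expr → β Expr1 and Expr1 → α Expr1 | ε.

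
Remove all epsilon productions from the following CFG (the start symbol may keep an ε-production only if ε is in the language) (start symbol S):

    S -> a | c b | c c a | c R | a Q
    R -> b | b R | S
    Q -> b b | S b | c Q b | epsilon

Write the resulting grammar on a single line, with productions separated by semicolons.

Nullable set = {Q}.
ε ∉ L(G), so no ε-production is kept.
Add the nullable-subset variants: Q → c Q b gives c Q b | c b.

S -> a | c b | c c a | c R | a Q; R -> b | b R | S; Q -> b b | S b | c Q b | c b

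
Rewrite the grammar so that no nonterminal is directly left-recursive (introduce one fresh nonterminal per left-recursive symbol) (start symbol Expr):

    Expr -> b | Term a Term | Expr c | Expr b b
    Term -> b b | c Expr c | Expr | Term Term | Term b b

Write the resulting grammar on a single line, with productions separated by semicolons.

Expr -> b Expr1 | Term a Term Expr1; Term -> b b Term1 | c Expr c Term1 | Expr Term1; Expr1 -> c Expr1 | b b Expr1 | ε; Term1 -> Term Term1 | b b Term1 | ε

Expr, Term are directly left-recursive.
For Expr: α = {c, b b}, β = {b, Term a Term}. Rewrite as Expr → β Expr1 and Expr1 → α Expr1 | ε.
For Term: α = {Term, b b}, β = {b b, c Expr c, Expr}. Rewrite as Term → β Term1 and Term1 → α Term1 | ε.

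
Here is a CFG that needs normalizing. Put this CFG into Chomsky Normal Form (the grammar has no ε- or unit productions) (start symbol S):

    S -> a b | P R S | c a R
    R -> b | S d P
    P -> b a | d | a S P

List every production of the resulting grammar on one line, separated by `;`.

S -> X1 X2 | P Y1 | X3 Y2; R -> b | S Y3; P -> X2 X1 | d | X1 Y4; X1 -> a; X2 -> b; X3 -> c; X4 -> d; Y1 -> R S; Y2 -> X1 R; Y3 -> X4 P; Y4 -> S P

Introduce a nonterminal for each terminal appearing in a rule of length ≥ 2: X1 → a, X2 → b, X3 → c, X4 → d.
Binarize each right-hand side of length ≥ 3 by chaining fresh nonterminals (Y1, Y2, …): affected rules were S → P R S; S → X3 X1 R; R → S X4 P; P → X1 S P.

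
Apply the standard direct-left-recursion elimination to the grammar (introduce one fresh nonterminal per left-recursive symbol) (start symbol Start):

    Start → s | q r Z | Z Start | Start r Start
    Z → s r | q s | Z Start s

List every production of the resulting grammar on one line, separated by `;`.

Start, Z are directly left-recursive.
For Start: α = {r Start}, β = {s, q r Z, Z Start}. Rewrite as Start → β Start1 and Start1 → α Start1 | ε.
For Z: α = {Start s}, β = {s r, q s}. Rewrite as Z → β Z1 and Z1 → α Z1 | ε.

Start → s Start1 | q r Z Start1 | Z Start Start1; Z → s r Z1 | q s Z1; Start1 → r Start Start1 | ε; Z1 → Start s Z1 | ε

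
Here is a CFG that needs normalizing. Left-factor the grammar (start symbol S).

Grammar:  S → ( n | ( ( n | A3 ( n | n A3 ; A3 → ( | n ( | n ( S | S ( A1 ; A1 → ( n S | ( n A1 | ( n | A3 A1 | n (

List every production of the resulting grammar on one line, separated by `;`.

S has alternatives sharing prefix '(': factor to S → ( S' with S' → n | ( n.
A3 has alternatives sharing prefix 'n (': factor to A3 → n ( A3' with A3' → ε | S.
A1 has alternatives sharing prefix '( n': factor to A1 → ( n A1' with A1' → S | A1 | ε.

S → A3 ( n | n A3 | ( S'; A3 → ( | S ( A1 | n ( A3'; A1 → A3 A1 | n ( | ( n A1'; S' → n | ( n; A3' → ε | S; A1' → S | A1 | ε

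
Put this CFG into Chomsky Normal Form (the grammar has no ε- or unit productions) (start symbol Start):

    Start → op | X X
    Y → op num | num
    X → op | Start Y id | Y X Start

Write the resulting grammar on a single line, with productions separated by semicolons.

Introduce a nonterminal for each terminal appearing in a rule of length ≥ 2: X1 → op, X2 → num, X3 → id.
Binarize each right-hand side of length ≥ 3 by chaining fresh nonterminals (Y1, Y2, …): affected rules were X → Start Y X3; X → Y X Start.

Start → op | X X; Y → X1 X2 | num; X → op | Start Y1 | Y Y2; X1 → op; X2 → num; X3 → id; Y1 → Y X3; Y2 → X Start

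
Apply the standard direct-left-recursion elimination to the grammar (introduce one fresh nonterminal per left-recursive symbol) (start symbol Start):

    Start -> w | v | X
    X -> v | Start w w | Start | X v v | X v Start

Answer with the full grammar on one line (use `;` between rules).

Directly left-recursive nonterminal: X.
For X: α = {v v, v Start}, β = {v, Start w w, Start}. Rewrite as X → β X1 and X1 → α X1 | ε.

Start -> w | v | X; X -> v X1 | Start w w X1 | Start X1; X1 -> v v X1 | v Start X1 | eps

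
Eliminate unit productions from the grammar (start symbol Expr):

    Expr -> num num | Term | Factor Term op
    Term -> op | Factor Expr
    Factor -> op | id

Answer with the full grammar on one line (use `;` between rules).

Unit pairs: Expr ⇒* {Term}.
For each unit pair (A, B), copy every non-unit production of B to A, then drop all unit productions.

Expr -> op | Factor Expr | num num | Factor Term op; Term -> op | Factor Expr; Factor -> op | id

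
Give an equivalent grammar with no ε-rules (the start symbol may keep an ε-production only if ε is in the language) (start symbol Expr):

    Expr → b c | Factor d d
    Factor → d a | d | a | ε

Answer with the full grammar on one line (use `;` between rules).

Expr → b c | Factor d d | d d; Factor → d a | d | a

The nullable symbols are {Factor}.
ε ∉ L(G), so no ε-production is kept.
Add the nullable-subset variants: Expr → Factor d d gives Factor d d | d d.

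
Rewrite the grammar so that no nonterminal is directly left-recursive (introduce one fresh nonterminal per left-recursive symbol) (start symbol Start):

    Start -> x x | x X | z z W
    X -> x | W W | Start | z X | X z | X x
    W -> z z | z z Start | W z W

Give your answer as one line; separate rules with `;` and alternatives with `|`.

Start -> x x | x X | z z W; X -> x X1 | W W X1 | Start X1 | z X X1; W -> z z W1 | z z Start W1; X1 -> z X1 | x X1 | eps; W1 -> z W W1 | eps

Left recursion appears on X, W.
For X: α = {z, x}, β = {x, W W, Start, z X}. Rewrite as X → β X1 and X1 → α X1 | ε.
For W: α = {z W}, β = {z z, z z Start}. Rewrite as W → β W1 and W1 → α W1 | ε.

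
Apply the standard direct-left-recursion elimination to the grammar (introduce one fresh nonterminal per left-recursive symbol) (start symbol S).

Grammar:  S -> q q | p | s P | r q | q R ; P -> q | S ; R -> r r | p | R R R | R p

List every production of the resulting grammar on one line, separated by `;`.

R is directly left-recursive.
For R: α = {R R, p}, β = {r r, p}. Rewrite as R → β R' and R' → α R' | ε.

S -> q q | p | s P | r q | q R; P -> q | S; R -> r r R' | p R'; R' -> R R R' | p R' | ε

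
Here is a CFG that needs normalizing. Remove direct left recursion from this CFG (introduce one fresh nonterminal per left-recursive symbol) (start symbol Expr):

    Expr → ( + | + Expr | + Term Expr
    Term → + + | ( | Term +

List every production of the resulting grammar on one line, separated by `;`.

Expr → ( + | + Expr | + Term Expr; Term → + + Term1 | ( Term1; Term1 → + Term1 | ε

Left recursion appears on Term.
For Term: α = {+}, β = {+ +, (}. Rewrite as Term → β Term1 and Term1 → α Term1 | ε.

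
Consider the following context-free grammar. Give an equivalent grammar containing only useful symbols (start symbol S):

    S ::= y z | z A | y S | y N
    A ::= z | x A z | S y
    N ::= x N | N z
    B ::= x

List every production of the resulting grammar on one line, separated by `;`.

Generating nonterminals: {A, B, S}.
Reachable from S after that: {A, S}.
Removed useless symbols: {B, N} and every production mentioning them.

S ::= y z | z A | y S; A ::= z | x A z | S y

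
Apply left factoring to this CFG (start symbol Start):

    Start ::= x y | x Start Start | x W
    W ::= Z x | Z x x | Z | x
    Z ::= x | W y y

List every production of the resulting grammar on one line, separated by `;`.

Start has alternatives sharing prefix 'x': factor to Start → x Start1 with Start1 → y | Start Start | W.
W has alternatives sharing prefix 'Z': factor to W → Z W1 with W1 → x | x x | ε.
W1 has alternatives sharing prefix 'x': factor to W1 → x W11 with W11 → ε | x.

Start ::= x Start1; W ::= x | Z W1; Z ::= x | W y y; Start1 ::= y | Start Start | W; W1 ::= ε | x W11; W11 ::= ε | x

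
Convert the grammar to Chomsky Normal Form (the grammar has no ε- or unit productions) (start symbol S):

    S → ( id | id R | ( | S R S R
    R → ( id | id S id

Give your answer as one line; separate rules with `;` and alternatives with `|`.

S → X1 X2 | X2 R | ( | S Y1; R → X1 X2 | X2 Y3; X1 → (; X2 → id; Y1 → R Y2; Y2 → S R; Y3 → S X2

Introduce a nonterminal for each terminal appearing in a rule of length ≥ 2: X1 → (, X2 → id.
Binarize each right-hand side of length ≥ 3 by chaining fresh nonterminals (Y1, Y2, …): affected rules were S → S R S R; R → X2 S X2.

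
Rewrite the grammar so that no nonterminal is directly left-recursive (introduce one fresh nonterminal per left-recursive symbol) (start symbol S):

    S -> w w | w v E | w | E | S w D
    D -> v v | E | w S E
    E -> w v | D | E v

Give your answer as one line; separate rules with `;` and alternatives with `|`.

S, E are directly left-recursive.
For S: α = {w D}, β = {w w, w v E, w, E}. Rewrite as S → β S' and S' → α S' | ε.
For E: α = {v}, β = {w v, D}. Rewrite as E → β E' and E' → α E' | ε.

S -> w w S' | w v E S' | w S' | E S'; D -> v v | E | w S E; E -> w v E' | D E'; S' -> w D S' | eps; E' -> v E' | eps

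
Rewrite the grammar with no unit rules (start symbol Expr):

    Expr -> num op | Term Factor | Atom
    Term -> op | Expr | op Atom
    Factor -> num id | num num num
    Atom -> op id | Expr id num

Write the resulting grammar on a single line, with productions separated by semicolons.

Unit pairs: Expr ⇒* {Atom}; Term ⇒* {Atom, Expr}.
Replace each nonterminal's rules with the union of the non-unit rules of every nonterminal it unit-derives.

Expr -> op id | Expr id num | num op | Term Factor; Term -> op | op Atom | op id | Expr id num | num op | Term Factor; Factor -> num id | num num num; Atom -> op id | Expr id num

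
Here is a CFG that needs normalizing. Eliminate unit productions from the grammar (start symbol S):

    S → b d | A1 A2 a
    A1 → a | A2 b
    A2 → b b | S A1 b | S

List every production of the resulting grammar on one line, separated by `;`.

S → b d | A1 A2 a; A1 → a | A2 b; A2 → b b | S A1 b | b d | A1 A2 a

Unit pairs: A2 ⇒* {S}.
Replace each nonterminal's rules with the union of the non-unit rules of every nonterminal it unit-derives.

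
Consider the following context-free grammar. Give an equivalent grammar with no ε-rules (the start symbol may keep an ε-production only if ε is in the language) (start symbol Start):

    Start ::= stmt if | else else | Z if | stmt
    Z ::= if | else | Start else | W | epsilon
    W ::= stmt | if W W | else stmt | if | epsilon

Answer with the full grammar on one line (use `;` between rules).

Nullable nonterminals: {W, Z}.
ε ∉ L(G), so no ε-production is kept.
For each production, add variants omitting each subset of nullable occurrences: Start → Z if gives Z if | if. W → if W W gives if W W | if W | if.

Start ::= stmt if | else else | Z if | if | stmt; Z ::= if | else | Start else | W; W ::= stmt | if W W | if W | if | else stmt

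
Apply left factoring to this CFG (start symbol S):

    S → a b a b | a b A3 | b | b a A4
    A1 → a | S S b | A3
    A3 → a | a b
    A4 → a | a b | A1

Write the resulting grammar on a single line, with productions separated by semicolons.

S → a b S' | b S''; A1 → a | S S b | A3; A3 → a A3'; A4 → A1 | a A4'; S' → a b | A3; S'' → ε | a A4; A3' → ε | b; A4' → ε | b

S has alternatives sharing prefix 'a b': factor to S → a b S' with S' → a b | A3.
S has alternatives sharing prefix 'b': factor to S → b S'' with S'' → ε | a A4.
A3 has alternatives sharing prefix 'a': factor to A3 → a A3' with A3' → ε | b.
A4 has alternatives sharing prefix 'a': factor to A4 → a A4' with A4' → ε | b.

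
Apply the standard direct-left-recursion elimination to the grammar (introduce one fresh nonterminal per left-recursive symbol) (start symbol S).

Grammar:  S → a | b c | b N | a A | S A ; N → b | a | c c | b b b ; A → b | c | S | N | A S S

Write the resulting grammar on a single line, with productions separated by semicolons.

Directly left-recursive nonterminals: S, A.
For S: α = {A}, β = {a, b c, b N, a A}. Rewrite as S → β S' and S' → α S' | ε.
For A: α = {S S}, β = {b, c, S, N}. Rewrite as A → β A' and A' → α A' | ε.

S → a S' | b c S' | b N S' | a A S'; N → b | a | c c | b b b; A → b A' | c A' | S A' | N A'; S' → A S' | ε; A' → S S A' | ε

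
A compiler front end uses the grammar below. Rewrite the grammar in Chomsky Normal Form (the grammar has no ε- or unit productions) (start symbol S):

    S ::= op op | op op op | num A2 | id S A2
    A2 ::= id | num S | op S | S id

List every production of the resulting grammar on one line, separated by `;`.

S ::= X1 X1 | X1 Y1 | X2 A2 | X3 Y2; A2 ::= id | X2 S | X1 S | S X3; X1 ::= op; X2 ::= num; X3 ::= id; Y1 ::= X1 X1; Y2 ::= S A2

Introduce a nonterminal for each terminal appearing in a rule of length ≥ 2: X1 → op, X2 → num, X3 → id.
Binarize each right-hand side of length ≥ 3 by chaining fresh nonterminals (Y1, Y2, …): affected rules were S → X1 X1 X1; S → X3 S A2.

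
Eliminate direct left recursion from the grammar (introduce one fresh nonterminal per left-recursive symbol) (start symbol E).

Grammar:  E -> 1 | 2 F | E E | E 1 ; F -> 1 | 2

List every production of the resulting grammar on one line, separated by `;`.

E -> 1 E' | 2 F E'; F -> 1 | 2; E' -> E E' | 1 E' | ε

Directly left-recursive nonterminal: E.
For E: α = {E, 1}, β = {1, 2 F}. Rewrite as E → β E' and E' → α E' | ε.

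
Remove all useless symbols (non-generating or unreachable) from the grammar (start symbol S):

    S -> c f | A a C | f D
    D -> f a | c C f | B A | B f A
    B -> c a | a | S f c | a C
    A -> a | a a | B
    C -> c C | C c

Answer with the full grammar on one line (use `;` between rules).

S -> c f | f D; D -> f a | B A | B f A; B -> c a | a | S f c; A -> a | a a | B

Generating nonterminals: {A, B, D, S}.
Reachable from S after that: {A, B, D, S}.
Removed useless symbols: {C} and every production mentioning them.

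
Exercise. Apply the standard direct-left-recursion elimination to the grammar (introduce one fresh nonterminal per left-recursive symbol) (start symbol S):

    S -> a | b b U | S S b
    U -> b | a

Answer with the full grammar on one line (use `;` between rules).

S -> a S' | b b U S'; U -> b | a; S' -> S b S' | ε

Left recursion appears on S.
For S: α = {S b}, β = {a, b b U}. Rewrite as S → β S' and S' → α S' | ε.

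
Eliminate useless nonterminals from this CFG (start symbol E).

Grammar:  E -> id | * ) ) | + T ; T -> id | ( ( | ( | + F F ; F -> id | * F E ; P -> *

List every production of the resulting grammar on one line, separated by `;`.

E -> id | * ) ) | + T; T -> id | ( ( | ( | + F F; F -> id | * F E

Generating nonterminals: {E, F, P, T}.
Reachable from E after that: {E, F, T}.
Removed useless symbols: {P} and every production mentioning them.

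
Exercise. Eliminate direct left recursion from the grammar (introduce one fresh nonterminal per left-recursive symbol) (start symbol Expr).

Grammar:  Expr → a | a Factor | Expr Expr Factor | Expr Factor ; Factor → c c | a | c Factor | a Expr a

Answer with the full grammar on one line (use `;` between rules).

Expr → a Expr1 | a Factor Expr1; Factor → c c | a | c Factor | a Expr a; Expr1 → Expr Factor Expr1 | Factor Expr1 | ε

Left recursion appears on Expr.
For Expr: α = {Expr Factor, Factor}, β = {a, a Factor}. Rewrite as Expr → β Expr1 and Expr1 → α Expr1 | ε.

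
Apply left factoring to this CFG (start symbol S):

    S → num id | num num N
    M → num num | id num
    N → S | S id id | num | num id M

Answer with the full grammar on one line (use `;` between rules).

S → num S'; M → num num | id num; N → S N' | num N''; S' → id | num N; N' → ε | id id; N'' → ε | id M

S has alternatives sharing prefix 'num': factor to S → num S' with S' → id | num N.
N has alternatives sharing prefix 'S': factor to N → S N' with N' → ε | id id.
N has alternatives sharing prefix 'num': factor to N → num N'' with N'' → ε | id M.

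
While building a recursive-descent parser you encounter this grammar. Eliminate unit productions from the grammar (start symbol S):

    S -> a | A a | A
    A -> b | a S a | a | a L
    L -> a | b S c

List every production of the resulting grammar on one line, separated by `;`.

S -> a | A a | b | a S a | a L; A -> b | a S a | a | a L; L -> a | b S c

Unit pairs: S ⇒* {A}.
For every A with A ⇒* B via unit rules, add B's non-unit alternatives to A; then delete every rule of the form X → Y.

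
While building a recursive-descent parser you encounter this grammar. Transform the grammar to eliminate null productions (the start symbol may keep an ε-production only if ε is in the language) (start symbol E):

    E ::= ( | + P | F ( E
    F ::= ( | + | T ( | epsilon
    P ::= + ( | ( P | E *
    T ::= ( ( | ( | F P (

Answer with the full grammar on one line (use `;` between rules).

E ::= ( | + P | F ( E | ( E; F ::= ( | + | T (; P ::= + ( | ( P | E *; T ::= ( ( | ( | F P ( | P (

Nullable nonterminals: {F}.
ε ∉ L(G), so no ε-production is kept.
Add the nullable-subset variants: E → F ( E gives F ( E | ( E. T → F P ( gives F P ( | P (.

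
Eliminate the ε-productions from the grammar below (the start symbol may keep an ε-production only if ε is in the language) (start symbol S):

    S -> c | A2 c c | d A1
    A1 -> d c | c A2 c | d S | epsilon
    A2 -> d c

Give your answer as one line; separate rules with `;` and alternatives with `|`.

S -> c | A2 c c | d A1 | d; A1 -> d c | c A2 c | d S; A2 -> d c

The nullable symbols are {A1}.
ε ∉ L(G), so no ε-production is kept.
Expand every rule over subsets of its nullable positions: S → d A1 gives d A1 | d.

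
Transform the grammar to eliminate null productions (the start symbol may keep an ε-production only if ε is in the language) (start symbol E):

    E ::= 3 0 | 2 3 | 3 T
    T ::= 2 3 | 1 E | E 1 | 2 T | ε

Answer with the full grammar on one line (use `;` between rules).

E ::= 3 0 | 2 3 | 3 T | 3; T ::= 2 3 | 1 E | E 1 | 2 T | 2

Nullable nonterminals: {T}.
ε ∉ L(G), so no ε-production is kept.
For each production, add variants omitting each subset of nullable occurrences: E → 3 T gives 3 T | 3. T → 2 T gives 2 T | 2.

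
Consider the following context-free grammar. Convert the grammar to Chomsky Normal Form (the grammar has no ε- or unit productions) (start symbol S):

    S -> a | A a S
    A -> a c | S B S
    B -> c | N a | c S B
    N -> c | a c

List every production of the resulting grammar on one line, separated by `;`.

Introduce a nonterminal for each terminal appearing in a rule of length ≥ 2: X1 → a, X2 → c.
Binarize each right-hand side of length ≥ 3 by chaining fresh nonterminals (Y1, Y2, …): affected rules were S → A X1 S; A → S B S; B → X2 S B.

S -> a | A Y1; A -> X1 X2 | S Y2; B -> c | N X1 | X2 Y3; N -> c | X1 X2; X1 -> a; X2 -> c; Y1 -> X1 S; Y2 -> B S; Y3 -> S B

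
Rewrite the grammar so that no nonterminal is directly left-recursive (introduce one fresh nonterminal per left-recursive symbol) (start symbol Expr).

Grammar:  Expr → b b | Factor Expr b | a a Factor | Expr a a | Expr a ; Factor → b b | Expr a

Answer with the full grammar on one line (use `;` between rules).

Expr is directly left-recursive.
For Expr: α = {a a, a}, β = {b b, Factor Expr b, a a Factor}. Rewrite as Expr → β Expr1 and Expr1 → α Expr1 | ε.

Expr → b b Expr1 | Factor Expr b Expr1 | a a Factor Expr1; Factor → b b | Expr a; Expr1 → a a Expr1 | a Expr1 | ε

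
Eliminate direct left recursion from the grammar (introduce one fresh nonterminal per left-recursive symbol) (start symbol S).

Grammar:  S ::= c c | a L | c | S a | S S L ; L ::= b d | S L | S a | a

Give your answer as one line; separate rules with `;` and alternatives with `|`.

Left recursion appears on S.
For S: α = {a, S L}, β = {c c, a L, c}. Rewrite as S → β S' and S' → α S' | ε.

S ::= c c S' | a L S' | c S'; L ::= b d | S L | S a | a; S' ::= a S' | S L S' | ε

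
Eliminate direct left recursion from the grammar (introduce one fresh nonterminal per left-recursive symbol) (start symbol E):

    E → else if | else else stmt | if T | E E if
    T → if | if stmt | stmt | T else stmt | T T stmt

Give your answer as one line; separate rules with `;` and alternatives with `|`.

E → else if E' | else else stmt E' | if T E'; T → if T' | if stmt T' | stmt T'; E' → E if E' | ε; T' → else stmt T' | T stmt T' | ε

E, T are directly left-recursive.
For E: α = {E if}, β = {else if, else else stmt, if T}. Rewrite as E → β E' and E' → α E' | ε.
For T: α = {else stmt, T stmt}, β = {if, if stmt, stmt}. Rewrite as T → β T' and T' → α T' | ε.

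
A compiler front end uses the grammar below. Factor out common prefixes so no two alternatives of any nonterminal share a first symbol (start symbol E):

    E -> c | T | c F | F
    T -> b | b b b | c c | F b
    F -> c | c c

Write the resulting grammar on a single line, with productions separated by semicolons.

E -> T | F | c E'; T -> c c | F b | b T'; F -> c F'; E' -> ε | F; T' -> ε | b b; F' -> ε | c

E has alternatives sharing prefix 'c': factor to E → c E' with E' → ε | F.
T has alternatives sharing prefix 'b': factor to T → b T' with T' → ε | b b.
F has alternatives sharing prefix 'c': factor to F → c F' with F' → ε | c.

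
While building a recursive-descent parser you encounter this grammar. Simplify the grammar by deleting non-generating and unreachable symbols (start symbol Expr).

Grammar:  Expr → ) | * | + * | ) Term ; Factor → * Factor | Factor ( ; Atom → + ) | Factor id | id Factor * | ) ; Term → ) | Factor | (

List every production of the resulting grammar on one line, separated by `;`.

Expr → ) | * | + * | ) Term; Term → ) | (

Generating nonterminals: {Atom, Expr, Term}.
Reachable from Expr after that: {Expr, Term}.
Removed useless symbols: {Atom, Factor} and every production mentioning them.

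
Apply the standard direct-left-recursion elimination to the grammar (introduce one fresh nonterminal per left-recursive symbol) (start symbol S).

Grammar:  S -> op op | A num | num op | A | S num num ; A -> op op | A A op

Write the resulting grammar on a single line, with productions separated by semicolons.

S -> op op S' | A num S' | num op S' | A S'; A -> op op A'; S' -> num num S' | ε; A' -> A op A' | ε

S, A are directly left-recursive.
For S: α = {num num}, β = {op op, A num, num op, A}. Rewrite as S → β S' and S' → α S' | ε.
For A: α = {A op}, β = {op op}. Rewrite as A → β A' and A' → α A' | ε.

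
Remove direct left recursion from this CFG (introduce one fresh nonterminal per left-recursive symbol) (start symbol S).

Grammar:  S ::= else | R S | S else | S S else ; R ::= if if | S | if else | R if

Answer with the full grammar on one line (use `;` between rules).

S ::= else S' | R S S'; R ::= if if R' | S R' | if else R'; S' ::= else S' | S else S' | ε; R' ::= if R' | ε

Left recursion appears on S, R.
For S: α = {else, S else}, β = {else, R S}. Rewrite as S → β S' and S' → α S' | ε.
For R: α = {if}, β = {if if, S, if else}. Rewrite as R → β R' and R' → α R' | ε.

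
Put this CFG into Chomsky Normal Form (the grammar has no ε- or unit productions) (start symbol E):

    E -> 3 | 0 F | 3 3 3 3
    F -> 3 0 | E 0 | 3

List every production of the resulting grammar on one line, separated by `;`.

Introduce a nonterminal for each terminal appearing in a rule of length ≥ 2: X1 → 0, X2 → 3.
Binarize each right-hand side of length ≥ 3 by chaining fresh nonterminals (Y1, Y2, …): affected rules were E → X2 X2 X2 X2.

E -> 3 | X1 F | X2 Y1; F -> X2 X1 | E X1 | 3; X1 -> 0; X2 -> 3; Y1 -> X2 Y2; Y2 -> X2 X2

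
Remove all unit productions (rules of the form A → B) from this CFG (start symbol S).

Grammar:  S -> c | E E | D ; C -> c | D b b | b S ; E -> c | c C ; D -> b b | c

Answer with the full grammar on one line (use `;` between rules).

Unit pairs: S ⇒* {D}.
For each unit pair (A, B), copy every non-unit production of B to A, then drop all unit productions.

S -> b b | c | E E; C -> c | D b b | b S; E -> c | c C; D -> b b | c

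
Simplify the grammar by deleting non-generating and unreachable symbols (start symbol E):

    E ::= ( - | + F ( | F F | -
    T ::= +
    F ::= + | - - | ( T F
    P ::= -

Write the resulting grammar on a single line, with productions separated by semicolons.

Generating nonterminals: {E, F, P, T}.
Reachable from E after that: {E, F, T}.
Removed useless symbols: {P} and every production mentioning them.

E ::= ( - | + F ( | F F | -; T ::= +; F ::= + | - - | ( T F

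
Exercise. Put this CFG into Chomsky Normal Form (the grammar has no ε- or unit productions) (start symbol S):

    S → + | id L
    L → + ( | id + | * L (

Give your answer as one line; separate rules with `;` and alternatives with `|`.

S → + | X1 L; L → X2 X3 | X1 X2 | X4 Y1; X1 → id; X2 → +; X3 → (; X4 → *; Y1 → L X3

Introduce a nonterminal for each terminal appearing in a rule of length ≥ 2: X1 → id, X2 → +, X3 → (, X4 → *.
Binarize each right-hand side of length ≥ 3 by chaining fresh nonterminals (Y1, Y2, …): affected rules were L → X4 L X3.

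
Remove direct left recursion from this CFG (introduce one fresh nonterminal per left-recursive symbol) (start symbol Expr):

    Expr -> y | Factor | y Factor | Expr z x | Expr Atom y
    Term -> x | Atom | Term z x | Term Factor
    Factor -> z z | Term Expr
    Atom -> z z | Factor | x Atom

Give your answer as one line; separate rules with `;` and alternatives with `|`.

Left recursion appears on Expr, Term.
For Expr: α = {z x, Atom y}, β = {y, Factor, y Factor}. Rewrite as Expr → β Expr1 and Expr1 → α Expr1 | ε.
For Term: α = {z x, Factor}, β = {x, Atom}. Rewrite as Term → β Term1 and Term1 → α Term1 | ε.

Expr -> y Expr1 | Factor Expr1 | y Factor Expr1; Term -> x Term1 | Atom Term1; Factor -> z z | Term Expr; Atom -> z z | Factor | x Atom; Expr1 -> z x Expr1 | Atom y Expr1 | ε; Term1 -> z x Term1 | Factor Term1 | ε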